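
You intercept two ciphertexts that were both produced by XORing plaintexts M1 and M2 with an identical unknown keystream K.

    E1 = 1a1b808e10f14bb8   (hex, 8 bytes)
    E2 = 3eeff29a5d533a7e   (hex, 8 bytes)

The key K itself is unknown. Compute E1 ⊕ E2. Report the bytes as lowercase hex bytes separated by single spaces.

E1 ⊕ E2 = (M1 ⊕ K) ⊕ (M2 ⊕ K) = M1 ⊕ M2 — the shared key cancels under XOR.
00011010 ^ 00111110 = 00100100
00011011 ^ 11101111 = 11110100
10000000 ^ 11110010 = 01110010
10001110 ^ 10011010 = 00010100
00010000 ^ 01011101 = 01001101
11110001 ^ 01010011 = 10100010
01001011 ^ 00111010 = 01110001
10111000 ^ 01111110 = 11000110

24 f4 72 14 4d a2 71 c6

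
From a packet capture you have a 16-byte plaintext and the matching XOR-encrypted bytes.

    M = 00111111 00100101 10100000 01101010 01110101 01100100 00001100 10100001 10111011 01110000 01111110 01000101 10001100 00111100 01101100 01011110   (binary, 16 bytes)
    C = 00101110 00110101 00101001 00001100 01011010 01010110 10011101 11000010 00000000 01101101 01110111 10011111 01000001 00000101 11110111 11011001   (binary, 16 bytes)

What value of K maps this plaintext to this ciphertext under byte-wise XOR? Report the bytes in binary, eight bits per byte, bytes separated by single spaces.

00010001 00010000 10001001 01100110 00101111 00110010 10010001 01100011 10111011 00011101 00001001 11011010 11001101 00111001 10011011 10000111

Since C = M ⊕ K, XORing both sides with M gives K = M ⊕ C.
00111111 XOR 00101110 = 00010001
00100101 XOR 00110101 = 00010000
10100000 XOR 00101001 = 10001001
01101010 XOR 00001100 = 01100110
01110101 XOR 01011010 = 00101111
01100100 XOR 01010110 = 00110010
00001100 XOR 10011101 = 10010001
10100001 XOR 11000010 = 01100011
10111011 XOR 00000000 = 10111011
01110000 XOR 01101101 = 00011101
01111110 XOR 01110111 = 00001001
01000101 XOR 10011111 = 11011010
10001100 XOR 01000001 = 11001101
00111100 XOR 00000101 = 00111001
01101100 XOR 11110111 = 10011011
01011110 XOR 11011001 = 10000111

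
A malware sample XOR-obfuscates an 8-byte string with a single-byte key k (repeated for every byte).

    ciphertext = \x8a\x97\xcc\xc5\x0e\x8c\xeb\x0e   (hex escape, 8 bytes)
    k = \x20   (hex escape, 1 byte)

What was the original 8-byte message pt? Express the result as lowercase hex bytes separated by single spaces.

aa b7 ec e5 2e ac cb 2e

The 1-byte key repeats, so the effective keystream is 20 20 20 20 20 20 20 20.
byte 0: 8a xor 20 = aa
byte 1: 97 xor 20 = b7
byte 2: cc xor 20 = ec
byte 3: c5 xor 20 = e5
byte 4: 0e xor 20 = 2e
byte 5: 8c xor 20 = ac
byte 6: eb xor 20 = cb
byte 7: 0e xor 20 = 2e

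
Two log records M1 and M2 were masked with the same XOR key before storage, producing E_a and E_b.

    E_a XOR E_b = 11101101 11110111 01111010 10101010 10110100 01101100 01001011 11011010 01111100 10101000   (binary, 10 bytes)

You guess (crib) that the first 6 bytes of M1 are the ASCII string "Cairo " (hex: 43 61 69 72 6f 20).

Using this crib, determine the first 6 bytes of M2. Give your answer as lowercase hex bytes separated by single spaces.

ae 96 13 d8 db 4c

Since E_a ⊕ E_b = M1 ⊕ M2, XORing with the guessed M1 bytes yields the corresponding M2 bytes: M2 = (E_a ⊕ E_b) ⊕ M1.
byte 0: ed ^ 43 = ae
byte 1: f7 ^ 61 = 96
byte 2: 7a ^ 69 = 13
byte 3: aa ^ 72 = d8
byte 4: b4 ^ 6f = db
byte 5: 6c ^ 20 = 4c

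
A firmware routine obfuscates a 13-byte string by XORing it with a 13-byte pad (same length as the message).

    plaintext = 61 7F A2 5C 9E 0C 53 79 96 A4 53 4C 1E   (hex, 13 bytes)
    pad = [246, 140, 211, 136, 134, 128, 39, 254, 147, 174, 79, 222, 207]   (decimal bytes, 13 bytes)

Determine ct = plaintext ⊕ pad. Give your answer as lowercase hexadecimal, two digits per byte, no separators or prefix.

XOR is its own inverse, so applying the key byte-wise gives the result directly.
01100001 ^ 11110110 = 10010111
01111111 ^ 10001100 = 11110011
10100010 ^ 11010011 = 01110001
01011100 ^ 10001000 = 11010100
10011110 ^ 10000110 = 00011000
00001100 ^ 10000000 = 10001100
01010011 ^ 00100111 = 01110100
01111001 ^ 11111110 = 10000111
10010110 ^ 10010011 = 00000101
10100100 ^ 10101110 = 00001010
01010011 ^ 01001111 = 00011100
01001100 ^ 11011110 = 10010010
00011110 ^ 11001111 = 11010001

97f371d4188c7487050a1c92d1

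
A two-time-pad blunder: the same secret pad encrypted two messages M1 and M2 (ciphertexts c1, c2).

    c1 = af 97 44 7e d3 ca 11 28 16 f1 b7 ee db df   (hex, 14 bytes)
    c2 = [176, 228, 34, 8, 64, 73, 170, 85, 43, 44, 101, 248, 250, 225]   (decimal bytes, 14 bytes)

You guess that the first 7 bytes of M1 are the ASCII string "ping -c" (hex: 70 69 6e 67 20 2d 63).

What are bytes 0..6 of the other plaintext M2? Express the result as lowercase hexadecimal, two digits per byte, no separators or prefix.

6f1a0811b3aed8

First, c1 ⊕ c2 = (M1 ⊕ K) ⊕ (M2 ⊕ K) = M1 ⊕ M2, so the key drops out. Then M2 = (M1 ⊕ M2) ⊕ M1 over the first 7 bytes.
byte 0: (af ^ b0) ^ 70 = 1f ^ 70 = 6f
byte 1: (97 ^ e4) ^ 69 = 73 ^ 69 = 1a
byte 2: (44 ^ 22) ^ 6e = 66 ^ 6e = 08
byte 3: (7e ^ 08) ^ 67 = 76 ^ 67 = 11
byte 4: (d3 ^ 40) ^ 20 = 93 ^ 20 = b3
byte 5: (ca ^ 49) ^ 2d = 83 ^ 2d = ae
byte 6: (11 ^ aa) ^ 63 = bb ^ 63 = d8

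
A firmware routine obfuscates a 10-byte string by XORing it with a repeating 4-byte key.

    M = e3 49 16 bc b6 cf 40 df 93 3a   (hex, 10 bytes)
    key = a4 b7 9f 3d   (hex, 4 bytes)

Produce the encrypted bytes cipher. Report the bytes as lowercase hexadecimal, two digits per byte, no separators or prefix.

47fe89811278dfe2378d

The 4-byte key repeats, so the effective keystream is a4 b7 9f 3d a4 b7 9f 3d a4 b7.
byte 0: e3 ⊕ a4 = 47
byte 1: 49 ⊕ b7 = fe
byte 2: 16 ⊕ 9f = 89
byte 3: bc ⊕ 3d = 81
byte 4: b6 ⊕ a4 = 12
byte 5: cf ⊕ b7 = 78
byte 6: 40 ⊕ 9f = df
byte 7: df ⊕ 3d = e2
byte 8: 93 ⊕ a4 = 37
byte 9: 3a ⊕ b7 = 8d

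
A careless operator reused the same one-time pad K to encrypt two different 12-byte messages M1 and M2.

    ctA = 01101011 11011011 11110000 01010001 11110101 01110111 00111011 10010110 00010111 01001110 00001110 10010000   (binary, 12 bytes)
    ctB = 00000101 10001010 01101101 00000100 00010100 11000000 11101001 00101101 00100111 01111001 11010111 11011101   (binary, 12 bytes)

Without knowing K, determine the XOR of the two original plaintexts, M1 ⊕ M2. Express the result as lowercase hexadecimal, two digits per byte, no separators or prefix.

ctA ⊕ ctB = (M1 ⊕ K) ⊕ (M2 ⊕ K) = M1 ⊕ M2 — the shared key cancels under XOR.
byte 0: 6b ⊕ 05 = 6e
byte 1: db ⊕ 8a = 51
byte 2: f0 ⊕ 6d = 9d
byte 3: 51 ⊕ 04 = 55
byte 4: f5 ⊕ 14 = e1
byte 5: 77 ⊕ c0 = b7
byte 6: 3b ⊕ e9 = d2
byte 7: 96 ⊕ 2d = bb
byte 8: 17 ⊕ 27 = 30
byte 9: 4e ⊕ 79 = 37
byte 10: 0e ⊕ d7 = d9
byte 11: 90 ⊕ dd = 4d

6e519d55e1b7d2bb3037d94d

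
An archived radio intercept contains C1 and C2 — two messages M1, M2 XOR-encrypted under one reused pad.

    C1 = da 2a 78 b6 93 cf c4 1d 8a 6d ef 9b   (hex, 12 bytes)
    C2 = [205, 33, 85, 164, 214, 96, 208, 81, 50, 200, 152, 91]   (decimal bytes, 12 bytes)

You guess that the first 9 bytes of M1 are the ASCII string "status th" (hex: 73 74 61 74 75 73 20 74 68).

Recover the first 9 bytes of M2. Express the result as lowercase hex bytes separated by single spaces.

64 7f 4c 66 30 dc 34 38 d0

First, C1 ⊕ C2 = (M1 ⊕ K) ⊕ (M2 ⊕ K) = M1 ⊕ M2, so the key drops out. Then M2 = (M1 ⊕ M2) ⊕ M1 over the first 9 bytes.
byte 0: (da ^ cd) ^ 73 = 17 ^ 73 = 64
byte 1: (2a ^ 21) ^ 74 = 0b ^ 74 = 7f
byte 2: (78 ^ 55) ^ 61 = 2d ^ 61 = 4c
byte 3: (b6 ^ a4) ^ 74 = 12 ^ 74 = 66
byte 4: (93 ^ d6) ^ 75 = 45 ^ 75 = 30
byte 5: (cf ^ 60) ^ 73 = af ^ 73 = dc
byte 6: (c4 ^ d0) ^ 20 = 14 ^ 20 = 34
byte 7: (1d ^ 51) ^ 74 = 4c ^ 74 = 38
byte 8: (8a ^ 32) ^ 68 = b8 ^ 68 = d0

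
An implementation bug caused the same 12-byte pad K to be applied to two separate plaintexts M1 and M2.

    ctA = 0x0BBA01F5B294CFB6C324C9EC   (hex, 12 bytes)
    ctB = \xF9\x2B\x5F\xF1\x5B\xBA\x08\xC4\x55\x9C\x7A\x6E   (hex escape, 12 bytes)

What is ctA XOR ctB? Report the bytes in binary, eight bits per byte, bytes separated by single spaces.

ctA ⊕ ctB = (M1 ⊕ K) ⊕ (M2 ⊕ K) = M1 ⊕ M2 — the shared key cancels under XOR.
0b xor f9 = f2
ba xor 2b = 91
01 xor 5f = 5e
f5 xor f1 = 04
b2 xor 5b = e9
94 xor ba = 2e
cf xor 08 = c7
b6 xor c4 = 72
c3 xor 55 = 96
24 xor 9c = b8
c9 xor 7a = b3
ec xor 6e = 82

11110010 10010001 01011110 00000100 11101001 00101110 11000111 01110010 10010110 10111000 10110011 10000010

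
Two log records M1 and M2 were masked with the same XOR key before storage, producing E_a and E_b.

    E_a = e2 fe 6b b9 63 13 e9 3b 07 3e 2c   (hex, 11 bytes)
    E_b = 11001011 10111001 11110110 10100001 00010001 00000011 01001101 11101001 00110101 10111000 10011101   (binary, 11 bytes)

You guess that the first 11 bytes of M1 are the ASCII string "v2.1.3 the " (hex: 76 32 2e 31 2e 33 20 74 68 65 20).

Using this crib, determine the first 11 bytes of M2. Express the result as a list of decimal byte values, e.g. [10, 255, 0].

First, E_a ⊕ E_b = (M1 ⊕ K) ⊕ (M2 ⊕ K) = M1 ⊕ M2, so the key drops out. Then M2 = (M1 ⊕ M2) ⊕ M1 over the first 11 bytes.
byte 0: (e2 XOR cb) XOR 76 = 29 XOR 76 = 5f
byte 1: (fe XOR b9) XOR 32 = 47 XOR 32 = 75
byte 2: (6b XOR f6) XOR 2e = 9d XOR 2e = b3
byte 3: (b9 XOR a1) XOR 31 = 18 XOR 31 = 29
byte 4: (63 XOR 11) XOR 2e = 72 XOR 2e = 5c
byte 5: (13 XOR 03) XOR 33 = 10 XOR 33 = 23
byte 6: (e9 XOR 4d) XOR 20 = a4 XOR 20 = 84
byte 7: (3b XOR e9) XOR 74 = d2 XOR 74 = a6
byte 8: (07 XOR 35) XOR 68 = 32 XOR 68 = 5a
byte 9: (3e XOR b8) XOR 65 = 86 XOR 65 = e3
byte 10: (2c XOR 9d) XOR 20 = b1 XOR 20 = 91

[95, 117, 179, 41, 92, 35, 132, 166, 90, 227, 145]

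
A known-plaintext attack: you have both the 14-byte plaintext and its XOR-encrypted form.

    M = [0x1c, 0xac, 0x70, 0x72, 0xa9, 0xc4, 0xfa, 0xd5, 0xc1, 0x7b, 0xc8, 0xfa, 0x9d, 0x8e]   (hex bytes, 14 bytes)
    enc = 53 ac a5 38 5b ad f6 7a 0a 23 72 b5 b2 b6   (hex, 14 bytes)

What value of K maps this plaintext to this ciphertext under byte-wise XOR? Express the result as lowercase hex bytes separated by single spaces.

Since enc = M ⊕ K, XORing both sides with M gives K = M ⊕ enc.
byte 0: 1c xor 53 = 4f
byte 1: ac xor ac = 00
byte 2: 70 xor a5 = d5
byte 3: 72 xor 38 = 4a
byte 4: a9 xor 5b = f2
byte 5: c4 xor ad = 69
byte 6: fa xor f6 = 0c
byte 7: d5 xor 7a = af
byte 8: c1 xor 0a = cb
byte 9: 7b xor 23 = 58
byte 10: c8 xor 72 = ba
byte 11: fa xor b5 = 4f
byte 12: 9d xor b2 = 2f
byte 13: 8e xor b6 = 38

4f 00 d5 4a f2 69 0c af cb 58 ba 4f 2f 38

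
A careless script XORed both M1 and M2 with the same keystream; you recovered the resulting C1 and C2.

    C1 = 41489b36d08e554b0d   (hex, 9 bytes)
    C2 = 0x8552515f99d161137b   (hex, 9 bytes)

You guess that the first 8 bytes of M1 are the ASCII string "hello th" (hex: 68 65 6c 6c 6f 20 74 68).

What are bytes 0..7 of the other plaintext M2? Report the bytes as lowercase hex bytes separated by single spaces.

First, C1 ⊕ C2 = (M1 ⊕ K) ⊕ (M2 ⊕ K) = M1 ⊕ M2, so the key drops out. Then M2 = (M1 ⊕ M2) ⊕ M1 over the first 8 bytes.
byte 0: (41 XOR 85) XOR 68 = c4 XOR 68 = ac
byte 1: (48 XOR 52) XOR 65 = 1a XOR 65 = 7f
byte 2: (9b XOR 51) XOR 6c = ca XOR 6c = a6
byte 3: (36 XOR 5f) XOR 6c = 69 XOR 6c = 05
byte 4: (d0 XOR 99) XOR 6f = 49 XOR 6f = 26
byte 5: (8e XOR d1) XOR 20 = 5f XOR 20 = 7f
byte 6: (55 XOR 61) XOR 74 = 34 XOR 74 = 40
byte 7: (4b XOR 13) XOR 68 = 58 XOR 68 = 30

ac 7f a6 05 26 7f 40 30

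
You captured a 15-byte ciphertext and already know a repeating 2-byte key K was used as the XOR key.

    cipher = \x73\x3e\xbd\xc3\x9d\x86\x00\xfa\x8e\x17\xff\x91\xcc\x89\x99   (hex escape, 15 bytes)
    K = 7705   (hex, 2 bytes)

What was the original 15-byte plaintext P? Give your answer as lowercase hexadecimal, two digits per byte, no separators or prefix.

043bcac6ea8377fff9128894bb8cee

The 2-byte key repeats, so the effective keystream is 77 05 77 05 77 05 77 05 77 05 77 05 77 05 77.
byte 0: 73 XOR 77 = 04
byte 1: 3e XOR 05 = 3b
byte 2: bd XOR 77 = ca
byte 3: c3 XOR 05 = c6
byte 4: 9d XOR 77 = ea
byte 5: 86 XOR 05 = 83
byte 6: 00 XOR 77 = 77
byte 7: fa XOR 05 = ff
byte 8: 8e XOR 77 = f9
byte 9: 17 XOR 05 = 12
byte 10: ff XOR 77 = 88
byte 11: 91 XOR 05 = 94
byte 12: cc XOR 77 = bb
byte 13: 89 XOR 05 = 8c
byte 14: 99 XOR 77 = ee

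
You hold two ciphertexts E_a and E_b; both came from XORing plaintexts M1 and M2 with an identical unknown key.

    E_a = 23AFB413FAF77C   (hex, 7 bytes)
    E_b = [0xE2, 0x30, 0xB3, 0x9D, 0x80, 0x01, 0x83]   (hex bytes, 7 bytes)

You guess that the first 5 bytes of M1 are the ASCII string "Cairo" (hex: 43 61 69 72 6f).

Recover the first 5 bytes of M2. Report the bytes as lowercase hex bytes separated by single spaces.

82 fe 6e fc 15

First, E_a ⊕ E_b = (M1 ⊕ K) ⊕ (M2 ⊕ K) = M1 ⊕ M2, so the key drops out. Then M2 = (M1 ⊕ M2) ⊕ M1 over the first 5 bytes.
byte 0: (23 ^ e2) ^ 43 = c1 ^ 43 = 82
byte 1: (af ^ 30) ^ 61 = 9f ^ 61 = fe
byte 2: (b4 ^ b3) ^ 69 = 07 ^ 69 = 6e
byte 3: (13 ^ 9d) ^ 72 = 8e ^ 72 = fc
byte 4: (fa ^ 80) ^ 6f = 7a ^ 6f = 15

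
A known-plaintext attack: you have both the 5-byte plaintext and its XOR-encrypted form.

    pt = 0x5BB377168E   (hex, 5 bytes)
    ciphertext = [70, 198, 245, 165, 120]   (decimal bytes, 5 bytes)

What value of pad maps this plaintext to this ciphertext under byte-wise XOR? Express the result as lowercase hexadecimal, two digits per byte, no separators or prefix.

Since ciphertext = pt ⊕ pad, XORing both sides with pt gives pad = pt ⊕ ciphertext.
5b XOR 46 = 1d
b3 XOR c6 = 75
77 XOR f5 = 82
16 XOR a5 = b3
8e XOR 78 = f6

1d7582b3f6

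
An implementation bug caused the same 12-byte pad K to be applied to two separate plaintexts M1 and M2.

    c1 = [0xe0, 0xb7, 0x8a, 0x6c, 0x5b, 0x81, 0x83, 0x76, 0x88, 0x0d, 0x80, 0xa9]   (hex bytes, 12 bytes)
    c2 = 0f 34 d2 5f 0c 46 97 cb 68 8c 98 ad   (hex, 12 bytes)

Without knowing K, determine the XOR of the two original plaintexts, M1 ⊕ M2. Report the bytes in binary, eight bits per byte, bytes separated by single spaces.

11101111 10000011 01011000 00110011 01010111 11000111 00010100 10111101 11100000 10000001 00011000 00000100

c1 ⊕ c2 = (M1 ⊕ K) ⊕ (M2 ⊕ K) = M1 ⊕ M2 — the shared key cancels under XOR.
byte 0: e0 XOR 0f = ef
byte 1: b7 XOR 34 = 83
byte 2: 8a XOR d2 = 58
byte 3: 6c XOR 5f = 33
byte 4: 5b XOR 0c = 57
byte 5: 81 XOR 46 = c7
byte 6: 83 XOR 97 = 14
byte 7: 76 XOR cb = bd
byte 8: 88 XOR 68 = e0
byte 9: 0d XOR 8c = 81
byte 10: 80 XOR 98 = 18
byte 11: a9 XOR ad = 04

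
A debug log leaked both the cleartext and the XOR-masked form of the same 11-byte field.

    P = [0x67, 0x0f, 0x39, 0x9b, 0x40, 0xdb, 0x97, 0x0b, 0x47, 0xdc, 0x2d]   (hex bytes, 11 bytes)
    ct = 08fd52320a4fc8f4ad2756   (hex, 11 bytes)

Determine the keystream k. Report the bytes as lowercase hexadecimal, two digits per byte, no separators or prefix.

6ff26ba94a945fffeafb7b

Since ct = P ⊕ k, XORing both sides with P gives k = P ⊕ ct.
67 xor 08 = 6f
0f xor fd = f2
39 xor 52 = 6b
9b xor 32 = a9
40 xor 0a = 4a
db xor 4f = 94
97 xor c8 = 5f
0b xor f4 = ff
47 xor ad = ea
dc xor 27 = fb
2d xor 56 = 7b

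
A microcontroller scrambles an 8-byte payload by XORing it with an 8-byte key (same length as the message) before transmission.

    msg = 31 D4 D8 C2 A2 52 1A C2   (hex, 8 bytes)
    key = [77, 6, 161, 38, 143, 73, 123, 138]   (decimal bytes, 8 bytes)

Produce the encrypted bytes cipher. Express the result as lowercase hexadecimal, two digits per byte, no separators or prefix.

7cd279e42d1b6148

byte 0: 31 ⊕ 4d = 7c
byte 1: d4 ⊕ 06 = d2
byte 2: d8 ⊕ a1 = 79
byte 3: c2 ⊕ 26 = e4
byte 4: a2 ⊕ 8f = 2d
byte 5: 52 ⊕ 49 = 1b
byte 6: 1a ⊕ 7b = 61
byte 7: c2 ⊕ 8a = 48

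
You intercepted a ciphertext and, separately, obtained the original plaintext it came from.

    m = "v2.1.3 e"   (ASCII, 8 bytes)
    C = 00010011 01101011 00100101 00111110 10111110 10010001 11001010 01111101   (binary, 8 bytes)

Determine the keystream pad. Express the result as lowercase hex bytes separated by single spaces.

Since C = m ⊕ pad, XORing both sides with m gives pad = m ⊕ C.
01110110 ^ 00010011 = 01100101
00110010 ^ 01101011 = 01011001
00101110 ^ 00100101 = 00001011
00110001 ^ 00111110 = 00001111
00101110 ^ 10111110 = 10010000
00110011 ^ 10010001 = 10100010
00100000 ^ 11001010 = 11101010
01100101 ^ 01111101 = 00011000

65 59 0b 0f 90 a2 ea 18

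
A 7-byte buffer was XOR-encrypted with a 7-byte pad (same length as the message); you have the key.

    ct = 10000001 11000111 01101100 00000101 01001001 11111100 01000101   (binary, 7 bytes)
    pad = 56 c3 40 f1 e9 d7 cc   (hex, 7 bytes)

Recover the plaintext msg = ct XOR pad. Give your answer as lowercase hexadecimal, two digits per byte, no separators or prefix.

d7042cf4a02b89

byte 0: 10000001 ^ 01010110 = 11010111
byte 1: 11000111 ^ 11000011 = 00000100
byte 2: 01101100 ^ 01000000 = 00101100
byte 3: 00000101 ^ 11110001 = 11110100
byte 4: 01001001 ^ 11101001 = 10100000
byte 5: 11111100 ^ 11010111 = 00101011
byte 6: 01000101 ^ 11001100 = 10001001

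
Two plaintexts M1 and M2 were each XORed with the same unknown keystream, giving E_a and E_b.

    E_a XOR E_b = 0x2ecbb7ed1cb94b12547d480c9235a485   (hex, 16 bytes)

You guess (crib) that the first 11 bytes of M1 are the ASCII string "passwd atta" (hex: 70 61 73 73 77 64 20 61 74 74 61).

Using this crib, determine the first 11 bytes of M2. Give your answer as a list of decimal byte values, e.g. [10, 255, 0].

[94, 170, 196, 158, 107, 221, 107, 115, 32, 9, 41]

Since E_a ⊕ E_b = M1 ⊕ M2, XORing with the guessed M1 bytes yields the corresponding M2 bytes: M2 = (E_a ⊕ E_b) ⊕ M1.
2e ⊕ 70 = 5e
cb ⊕ 61 = aa
b7 ⊕ 73 = c4
ed ⊕ 73 = 9e
1c ⊕ 77 = 6b
b9 ⊕ 64 = dd
4b ⊕ 20 = 6b
12 ⊕ 61 = 73
54 ⊕ 74 = 20
7d ⊕ 74 = 09
48 ⊕ 61 = 29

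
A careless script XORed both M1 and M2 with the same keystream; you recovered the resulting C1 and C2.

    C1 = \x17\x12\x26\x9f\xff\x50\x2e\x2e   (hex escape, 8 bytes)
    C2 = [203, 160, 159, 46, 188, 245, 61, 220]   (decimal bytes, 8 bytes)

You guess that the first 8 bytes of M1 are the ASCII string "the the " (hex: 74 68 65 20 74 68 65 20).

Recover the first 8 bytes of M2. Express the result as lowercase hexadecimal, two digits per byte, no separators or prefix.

First, C1 ⊕ C2 = (M1 ⊕ K) ⊕ (M2 ⊕ K) = M1 ⊕ M2, so the key drops out. Then M2 = (M1 ⊕ M2) ⊕ M1 over the first 8 bytes.
byte 0: (17 xor cb) xor 74 = dc xor 74 = a8
byte 1: (12 xor a0) xor 68 = b2 xor 68 = da
byte 2: (26 xor 9f) xor 65 = b9 xor 65 = dc
byte 3: (9f xor 2e) xor 20 = b1 xor 20 = 91
byte 4: (ff xor bc) xor 74 = 43 xor 74 = 37
byte 5: (50 xor f5) xor 68 = a5 xor 68 = cd
byte 6: (2e xor 3d) xor 65 = 13 xor 65 = 76
byte 7: (2e xor dc) xor 20 = f2 xor 20 = d2

a8dadc9137cd76d2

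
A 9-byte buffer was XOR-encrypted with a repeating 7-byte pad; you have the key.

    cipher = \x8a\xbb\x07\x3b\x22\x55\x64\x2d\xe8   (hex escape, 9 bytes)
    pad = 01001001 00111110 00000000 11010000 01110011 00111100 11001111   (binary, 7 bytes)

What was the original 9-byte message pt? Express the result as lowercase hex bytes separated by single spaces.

c3 85 07 eb 51 69 ab 64 d6

The 7-byte key repeats, so the effective keystream is 49 3e 00 d0 73 3c cf 49 3e.
byte 0: 8a ^ 49 = c3
byte 1: bb ^ 3e = 85
byte 2: 07 ^ 00 = 07
byte 3: 3b ^ d0 = eb
byte 4: 22 ^ 73 = 51
byte 5: 55 ^ 3c = 69
byte 6: 64 ^ cf = ab
byte 7: 2d ^ 49 = 64
byte 8: e8 ^ 3e = d6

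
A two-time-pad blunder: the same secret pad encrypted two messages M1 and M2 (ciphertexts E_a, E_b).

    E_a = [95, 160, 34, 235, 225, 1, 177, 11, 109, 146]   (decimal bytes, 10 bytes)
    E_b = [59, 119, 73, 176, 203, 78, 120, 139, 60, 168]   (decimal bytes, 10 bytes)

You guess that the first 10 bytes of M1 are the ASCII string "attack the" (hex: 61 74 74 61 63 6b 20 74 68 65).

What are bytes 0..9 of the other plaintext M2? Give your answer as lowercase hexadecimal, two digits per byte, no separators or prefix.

05a31f3a4924e9f4395f

First, E_a ⊕ E_b = (M1 ⊕ K) ⊕ (M2 ⊕ K) = M1 ⊕ M2, so the key drops out. Then M2 = (M1 ⊕ M2) ⊕ M1 over the first 10 bytes.
byte 0: (5f xor 3b) xor 61 = 64 xor 61 = 05
byte 1: (a0 xor 77) xor 74 = d7 xor 74 = a3
byte 2: (22 xor 49) xor 74 = 6b xor 74 = 1f
byte 3: (eb xor b0) xor 61 = 5b xor 61 = 3a
byte 4: (e1 xor cb) xor 63 = 2a xor 63 = 49
byte 5: (01 xor 4e) xor 6b = 4f xor 6b = 24
byte 6: (b1 xor 78) xor 20 = c9 xor 20 = e9
byte 7: (0b xor 8b) xor 74 = 80 xor 74 = f4
byte 8: (6d xor 3c) xor 68 = 51 xor 68 = 39
byte 9: (92 xor a8) xor 65 = 3a xor 65 = 5f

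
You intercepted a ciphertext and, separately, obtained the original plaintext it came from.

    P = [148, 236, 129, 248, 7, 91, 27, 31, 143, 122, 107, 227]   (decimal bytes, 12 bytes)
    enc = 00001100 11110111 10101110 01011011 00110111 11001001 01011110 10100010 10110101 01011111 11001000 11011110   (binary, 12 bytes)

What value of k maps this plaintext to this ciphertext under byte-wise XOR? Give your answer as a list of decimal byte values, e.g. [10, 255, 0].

Since enc = P ⊕ k, XORing both sides with P gives k = P ⊕ enc.
94 xor 0c = 98
ec xor f7 = 1b
81 xor ae = 2f
f8 xor 5b = a3
07 xor 37 = 30
5b xor c9 = 92
1b xor 5e = 45
1f xor a2 = bd
8f xor b5 = 3a
7a xor 5f = 25
6b xor c8 = a3
e3 xor de = 3d

[152, 27, 47, 163, 48, 146, 69, 189, 58, 37, 163, 61]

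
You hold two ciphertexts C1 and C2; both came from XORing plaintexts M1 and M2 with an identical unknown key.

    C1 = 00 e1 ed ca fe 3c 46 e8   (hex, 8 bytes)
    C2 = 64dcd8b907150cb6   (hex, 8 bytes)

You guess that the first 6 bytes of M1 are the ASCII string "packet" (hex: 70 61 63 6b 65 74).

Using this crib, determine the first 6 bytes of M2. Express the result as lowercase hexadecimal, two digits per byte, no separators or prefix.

145c56189c5d

First, C1 ⊕ C2 = (M1 ⊕ K) ⊕ (M2 ⊕ K) = M1 ⊕ M2, so the key drops out. Then M2 = (M1 ⊕ M2) ⊕ M1 over the first 6 bytes.
byte 0: (00 ^ 64) ^ 70 = 64 ^ 70 = 14
byte 1: (e1 ^ dc) ^ 61 = 3d ^ 61 = 5c
byte 2: (ed ^ d8) ^ 63 = 35 ^ 63 = 56
byte 3: (ca ^ b9) ^ 6b = 73 ^ 6b = 18
byte 4: (fe ^ 07) ^ 65 = f9 ^ 65 = 9c
byte 5: (3c ^ 15) ^ 74 = 29 ^ 74 = 5d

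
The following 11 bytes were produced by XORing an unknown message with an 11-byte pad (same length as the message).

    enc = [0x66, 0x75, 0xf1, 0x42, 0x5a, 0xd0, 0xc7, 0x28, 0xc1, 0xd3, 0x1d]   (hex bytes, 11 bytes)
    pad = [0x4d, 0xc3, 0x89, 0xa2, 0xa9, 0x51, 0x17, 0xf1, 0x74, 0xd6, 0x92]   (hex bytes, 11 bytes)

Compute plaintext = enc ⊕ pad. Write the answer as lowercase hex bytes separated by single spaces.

XOR is its own inverse, so applying the key byte-wise gives the result directly.
byte 0: 102 xor  77 =  43
byte 1: 117 xor 195 = 182
byte 2: 241 xor 137 = 120
byte 3:  66 xor 162 = 224
byte 4:  90 xor 169 = 243
byte 5: 208 xor  81 = 129
byte 6: 199 xor  23 = 208
byte 7:  40 xor 241 = 217
byte 8: 193 xor 116 = 181
byte 9: 211 xor 214 =   5
byte 10:  29 xor 146 = 143

2b b6 78 e0 f3 81 d0 d9 b5 05 8f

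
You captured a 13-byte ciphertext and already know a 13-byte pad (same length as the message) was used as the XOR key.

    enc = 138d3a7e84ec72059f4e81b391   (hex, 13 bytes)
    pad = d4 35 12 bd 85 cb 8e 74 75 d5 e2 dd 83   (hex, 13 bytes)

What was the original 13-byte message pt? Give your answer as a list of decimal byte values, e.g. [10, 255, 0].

XOR is its own inverse, so applying the key byte-wise gives the result directly.
 19 ^ 212 = 199
141 ^  53 = 184
 58 ^  18 =  40
126 ^ 189 = 195
132 ^ 133 =   1
236 ^ 203 =  39
114 ^ 142 = 252
  5 ^ 116 = 113
159 ^ 117 = 234
 78 ^ 213 = 155
129 ^ 226 =  99
179 ^ 221 = 110
145 ^ 131 =  18

[199, 184, 40, 195, 1, 39, 252, 113, 234, 155, 99, 110, 18]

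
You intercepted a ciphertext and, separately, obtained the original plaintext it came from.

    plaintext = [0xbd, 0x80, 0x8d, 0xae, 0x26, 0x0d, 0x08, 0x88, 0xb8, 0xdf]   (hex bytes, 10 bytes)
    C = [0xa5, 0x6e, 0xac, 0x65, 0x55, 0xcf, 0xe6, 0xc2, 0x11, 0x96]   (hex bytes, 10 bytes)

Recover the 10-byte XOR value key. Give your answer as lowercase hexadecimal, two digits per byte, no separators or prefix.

Since C = plaintext ⊕ key, XORing both sides with plaintext gives key = plaintext ⊕ C.
byte 0: 10111101 xor 10100101 = 00011000
byte 1: 10000000 xor 01101110 = 11101110
byte 2: 10001101 xor 10101100 = 00100001
byte 3: 10101110 xor 01100101 = 11001011
byte 4: 00100110 xor 01010101 = 01110011
byte 5: 00001101 xor 11001111 = 11000010
byte 6: 00001000 xor 11100110 = 11101110
byte 7: 10001000 xor 11000010 = 01001010
byte 8: 10111000 xor 00010001 = 10101001
byte 9: 11011111 xor 10010110 = 01001001

18ee21cb73c2ee4aa949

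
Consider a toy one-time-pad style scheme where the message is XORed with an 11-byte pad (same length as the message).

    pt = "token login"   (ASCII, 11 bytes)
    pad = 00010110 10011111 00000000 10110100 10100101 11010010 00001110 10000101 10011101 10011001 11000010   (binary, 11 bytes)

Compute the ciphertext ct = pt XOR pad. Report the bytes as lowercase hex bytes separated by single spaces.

byte 0: 01110100 ⊕ 00010110 = 01100010
byte 1: 01101111 ⊕ 10011111 = 11110000
byte 2: 01101011 ⊕ 00000000 = 01101011
byte 3: 01100101 ⊕ 10110100 = 11010001
byte 4: 01101110 ⊕ 10100101 = 11001011
byte 5: 00100000 ⊕ 11010010 = 11110010
byte 6: 01101100 ⊕ 00001110 = 01100010
byte 7: 01101111 ⊕ 10000101 = 11101010
byte 8: 01100111 ⊕ 10011101 = 11111010
byte 9: 01101001 ⊕ 10011001 = 11110000
byte 10: 01101110 ⊕ 11000010 = 10101100

62 f0 6b d1 cb f2 62 ea fa f0 ac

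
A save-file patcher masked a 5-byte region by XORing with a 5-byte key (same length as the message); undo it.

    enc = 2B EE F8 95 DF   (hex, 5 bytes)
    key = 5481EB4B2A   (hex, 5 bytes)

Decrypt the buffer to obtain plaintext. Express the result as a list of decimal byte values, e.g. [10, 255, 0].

XOR is its own inverse, so applying the key byte-wise gives the result directly.
byte 0: 2b ⊕ 54 = 7f
byte 1: ee ⊕ 81 = 6f
byte 2: f8 ⊕ eb = 13
byte 3: 95 ⊕ 4b = de
byte 4: df ⊕ 2a = f5

[127, 111, 19, 222, 245]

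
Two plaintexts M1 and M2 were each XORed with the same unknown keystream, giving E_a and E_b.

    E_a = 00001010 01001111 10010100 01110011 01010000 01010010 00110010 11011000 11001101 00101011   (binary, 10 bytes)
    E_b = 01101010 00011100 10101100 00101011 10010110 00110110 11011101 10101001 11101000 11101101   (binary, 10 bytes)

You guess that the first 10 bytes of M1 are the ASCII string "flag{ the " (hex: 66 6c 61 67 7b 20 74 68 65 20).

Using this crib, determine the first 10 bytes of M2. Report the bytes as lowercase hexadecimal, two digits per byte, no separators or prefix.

063f593fbd449b1940e6

First, E_a ⊕ E_b = (M1 ⊕ K) ⊕ (M2 ⊕ K) = M1 ⊕ M2, so the key drops out. Then M2 = (M1 ⊕ M2) ⊕ M1 over the first 10 bytes.
byte 0: (0a xor 6a) xor 66 = 60 xor 66 = 06
byte 1: (4f xor 1c) xor 6c = 53 xor 6c = 3f
byte 2: (94 xor ac) xor 61 = 38 xor 61 = 59
byte 3: (73 xor 2b) xor 67 = 58 xor 67 = 3f
byte 4: (50 xor 96) xor 7b = c6 xor 7b = bd
byte 5: (52 xor 36) xor 20 = 64 xor 20 = 44
byte 6: (32 xor dd) xor 74 = ef xor 74 = 9b
byte 7: (d8 xor a9) xor 68 = 71 xor 68 = 19
byte 8: (cd xor e8) xor 65 = 25 xor 65 = 40
byte 9: (2b xor ed) xor 20 = c6 xor 20 = e6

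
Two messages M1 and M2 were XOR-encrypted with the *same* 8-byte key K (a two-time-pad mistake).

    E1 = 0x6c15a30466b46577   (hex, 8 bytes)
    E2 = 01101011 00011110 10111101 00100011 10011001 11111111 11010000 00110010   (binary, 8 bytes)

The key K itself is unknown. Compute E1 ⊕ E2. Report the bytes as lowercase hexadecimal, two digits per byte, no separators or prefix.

E1 ⊕ E2 = (M1 ⊕ K) ⊕ (M2 ⊕ K) = M1 ⊕ M2 — the shared key cancels under XOR.
byte 0: 108 xor 107 =   7
byte 1:  21 xor  30 =  11
byte 2: 163 xor 189 =  30
byte 3:   4 xor  35 =  39
byte 4: 102 xor 153 = 255
byte 5: 180 xor 255 =  75
byte 6: 101 xor 208 = 181
byte 7: 119 xor  50 =  69

070b1e27ff4bb545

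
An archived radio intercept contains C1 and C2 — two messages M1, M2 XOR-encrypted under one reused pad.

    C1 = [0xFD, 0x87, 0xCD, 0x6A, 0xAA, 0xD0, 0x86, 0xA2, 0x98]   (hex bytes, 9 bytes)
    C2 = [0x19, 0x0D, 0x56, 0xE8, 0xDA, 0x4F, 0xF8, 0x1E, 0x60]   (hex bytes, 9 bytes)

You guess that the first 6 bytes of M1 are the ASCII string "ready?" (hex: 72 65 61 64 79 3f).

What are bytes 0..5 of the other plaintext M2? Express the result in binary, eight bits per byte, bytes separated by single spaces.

First, C1 ⊕ C2 = (M1 ⊕ K) ⊕ (M2 ⊕ K) = M1 ⊕ M2, so the key drops out. Then M2 = (M1 ⊕ M2) ⊕ M1 over the first 6 bytes.
byte 0: (fd ⊕ 19) ⊕ 72 = e4 ⊕ 72 = 96
byte 1: (87 ⊕ 0d) ⊕ 65 = 8a ⊕ 65 = ef
byte 2: (cd ⊕ 56) ⊕ 61 = 9b ⊕ 61 = fa
byte 3: (6a ⊕ e8) ⊕ 64 = 82 ⊕ 64 = e6
byte 4: (aa ⊕ da) ⊕ 79 = 70 ⊕ 79 = 09
byte 5: (d0 ⊕ 4f) ⊕ 3f = 9f ⊕ 3f = a0

10010110 11101111 11111010 11100110 00001001 10100000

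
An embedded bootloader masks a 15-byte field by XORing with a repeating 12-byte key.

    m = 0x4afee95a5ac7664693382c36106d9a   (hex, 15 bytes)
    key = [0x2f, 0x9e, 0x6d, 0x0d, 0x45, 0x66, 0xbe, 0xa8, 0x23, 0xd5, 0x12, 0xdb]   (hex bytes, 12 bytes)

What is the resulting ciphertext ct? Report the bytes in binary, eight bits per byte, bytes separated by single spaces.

The 12-byte key repeats, so the effective keystream is 2f 9e 6d 0d 45 66 be a8 23 d5 12 db 2f 9e 6d.
byte 0:  74 ⊕  47 = 101
byte 1: 254 ⊕ 158 =  96
byte 2: 233 ⊕ 109 = 132
byte 3:  90 ⊕  13 =  87
byte 4:  90 ⊕  69 =  31
byte 5: 199 ⊕ 102 = 161
byte 6: 102 ⊕ 190 = 216
byte 7:  70 ⊕ 168 = 238
byte 8: 147 ⊕  35 = 176
byte 9:  56 ⊕ 213 = 237
byte 10:  44 ⊕  18 =  62
byte 11:  54 ⊕ 219 = 237
byte 12:  16 ⊕  47 =  63
byte 13: 109 ⊕ 158 = 243
byte 14: 154 ⊕ 109 = 247

01100101 01100000 10000100 01010111 00011111 10100001 11011000 11101110 10110000 11101101 00111110 11101101 00111111 11110011 11110111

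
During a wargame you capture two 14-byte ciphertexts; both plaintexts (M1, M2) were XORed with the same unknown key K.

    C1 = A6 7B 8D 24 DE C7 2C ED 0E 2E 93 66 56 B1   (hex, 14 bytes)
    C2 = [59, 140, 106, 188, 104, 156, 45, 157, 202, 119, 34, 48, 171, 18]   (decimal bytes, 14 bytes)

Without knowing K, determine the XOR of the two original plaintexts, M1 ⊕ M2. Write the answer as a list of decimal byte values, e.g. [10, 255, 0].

[157, 247, 231, 152, 182, 91, 1, 112, 196, 89, 177, 86, 253, 163]

C1 ⊕ C2 = (M1 ⊕ K) ⊕ (M2 ⊕ K) = M1 ⊕ M2 — the shared key cancels under XOR.
a6 ^ 3b = 9d
7b ^ 8c = f7
8d ^ 6a = e7
24 ^ bc = 98
de ^ 68 = b6
c7 ^ 9c = 5b
2c ^ 2d = 01
ed ^ 9d = 70
0e ^ ca = c4
2e ^ 77 = 59
93 ^ 22 = b1
66 ^ 30 = 56
56 ^ ab = fd
b1 ^ 12 = a3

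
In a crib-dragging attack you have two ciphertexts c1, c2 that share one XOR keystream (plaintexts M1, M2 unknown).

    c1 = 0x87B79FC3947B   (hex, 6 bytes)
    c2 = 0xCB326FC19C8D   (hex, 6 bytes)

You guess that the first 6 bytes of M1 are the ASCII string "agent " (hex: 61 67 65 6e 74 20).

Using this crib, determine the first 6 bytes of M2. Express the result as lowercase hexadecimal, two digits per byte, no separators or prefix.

First, c1 ⊕ c2 = (M1 ⊕ K) ⊕ (M2 ⊕ K) = M1 ⊕ M2, so the key drops out. Then M2 = (M1 ⊕ M2) ⊕ M1 over the first 6 bytes.
byte 0: (87 XOR cb) XOR 61 = 4c XOR 61 = 2d
byte 1: (b7 XOR 32) XOR 67 = 85 XOR 67 = e2
byte 2: (9f XOR 6f) XOR 65 = f0 XOR 65 = 95
byte 3: (c3 XOR c1) XOR 6e = 02 XOR 6e = 6c
byte 4: (94 XOR 9c) XOR 74 = 08 XOR 74 = 7c
byte 5: (7b XOR 8d) XOR 20 = f6 XOR 20 = d6

2de2956c7cd6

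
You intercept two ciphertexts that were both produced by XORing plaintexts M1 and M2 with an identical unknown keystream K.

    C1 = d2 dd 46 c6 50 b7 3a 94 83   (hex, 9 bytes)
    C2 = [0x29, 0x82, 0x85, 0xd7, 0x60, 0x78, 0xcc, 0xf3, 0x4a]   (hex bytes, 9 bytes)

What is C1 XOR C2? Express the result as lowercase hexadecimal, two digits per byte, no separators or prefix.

C1 ⊕ C2 = (M1 ⊕ K) ⊕ (M2 ⊕ K) = M1 ⊕ M2 — the shared key cancels under XOR.
d2 XOR 29 = fb
dd XOR 82 = 5f
46 XOR 85 = c3
c6 XOR d7 = 11
50 XOR 60 = 30
b7 XOR 78 = cf
3a XOR cc = f6
94 XOR f3 = 67
83 XOR 4a = c9

fb5fc31130cff667c9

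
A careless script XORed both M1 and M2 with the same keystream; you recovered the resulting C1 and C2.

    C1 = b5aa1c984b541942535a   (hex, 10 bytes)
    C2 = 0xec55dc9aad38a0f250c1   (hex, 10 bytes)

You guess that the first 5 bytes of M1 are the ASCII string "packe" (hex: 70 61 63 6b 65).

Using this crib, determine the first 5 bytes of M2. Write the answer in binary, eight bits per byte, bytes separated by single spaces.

00101001 10011110 10100011 01101001 10000011

First, C1 ⊕ C2 = (M1 ⊕ K) ⊕ (M2 ⊕ K) = M1 ⊕ M2, so the key drops out. Then M2 = (M1 ⊕ M2) ⊕ M1 over the first 5 bytes.
byte 0: (b5 xor ec) xor 70 = 59 xor 70 = 29
byte 1: (aa xor 55) xor 61 = ff xor 61 = 9e
byte 2: (1c xor dc) xor 63 = c0 xor 63 = a3
byte 3: (98 xor 9a) xor 6b = 02 xor 6b = 69
byte 4: (4b xor ad) xor 65 = e6 xor 65 = 83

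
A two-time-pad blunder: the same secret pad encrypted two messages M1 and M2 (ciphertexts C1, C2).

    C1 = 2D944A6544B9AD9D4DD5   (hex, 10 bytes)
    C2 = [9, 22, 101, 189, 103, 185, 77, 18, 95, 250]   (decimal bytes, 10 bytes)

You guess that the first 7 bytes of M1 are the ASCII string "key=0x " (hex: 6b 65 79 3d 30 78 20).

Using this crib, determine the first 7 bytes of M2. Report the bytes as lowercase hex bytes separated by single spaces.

First, C1 ⊕ C2 = (M1 ⊕ K) ⊕ (M2 ⊕ K) = M1 ⊕ M2, so the key drops out. Then M2 = (M1 ⊕ M2) ⊕ M1 over the first 7 bytes.
byte 0: (2d ^ 09) ^ 6b = 24 ^ 6b = 4f
byte 1: (94 ^ 16) ^ 65 = 82 ^ 65 = e7
byte 2: (4a ^ 65) ^ 79 = 2f ^ 79 = 56
byte 3: (65 ^ bd) ^ 3d = d8 ^ 3d = e5
byte 4: (44 ^ 67) ^ 30 = 23 ^ 30 = 13
byte 5: (b9 ^ b9) ^ 78 = 00 ^ 78 = 78
byte 6: (ad ^ 4d) ^ 20 = e0 ^ 20 = c0

4f e7 56 e5 13 78 c0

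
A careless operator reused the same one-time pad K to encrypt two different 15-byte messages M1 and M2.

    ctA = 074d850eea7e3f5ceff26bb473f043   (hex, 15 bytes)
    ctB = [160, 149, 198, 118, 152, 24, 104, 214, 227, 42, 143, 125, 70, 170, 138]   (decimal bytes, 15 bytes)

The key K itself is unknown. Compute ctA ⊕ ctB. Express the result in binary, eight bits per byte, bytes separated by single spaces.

ctA ⊕ ctB = (M1 ⊕ K) ⊕ (M2 ⊕ K) = M1 ⊕ M2 — the shared key cancels under XOR.
byte 0: 07 ^ a0 = a7
byte 1: 4d ^ 95 = d8
byte 2: 85 ^ c6 = 43
byte 3: 0e ^ 76 = 78
byte 4: ea ^ 98 = 72
byte 5: 7e ^ 18 = 66
byte 6: 3f ^ 68 = 57
byte 7: 5c ^ d6 = 8a
byte 8: ef ^ e3 = 0c
byte 9: f2 ^ 2a = d8
byte 10: 6b ^ 8f = e4
byte 11: b4 ^ 7d = c9
byte 12: 73 ^ 46 = 35
byte 13: f0 ^ aa = 5a
byte 14: 43 ^ 8a = c9

10100111 11011000 01000011 01111000 01110010 01100110 01010111 10001010 00001100 11011000 11100100 11001001 00110101 01011010 11001001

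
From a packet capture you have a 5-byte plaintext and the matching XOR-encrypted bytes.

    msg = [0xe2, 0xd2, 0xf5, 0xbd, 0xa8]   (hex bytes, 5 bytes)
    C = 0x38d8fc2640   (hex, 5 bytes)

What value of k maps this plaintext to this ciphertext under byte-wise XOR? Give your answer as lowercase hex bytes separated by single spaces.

da 0a 09 9b e8

Since C = msg ⊕ k, XORing both sides with msg gives k = msg ⊕ C.
226 ⊕  56 = 218
210 ⊕ 216 =  10
245 ⊕ 252 =   9
189 ⊕  38 = 155
168 ⊕  64 = 232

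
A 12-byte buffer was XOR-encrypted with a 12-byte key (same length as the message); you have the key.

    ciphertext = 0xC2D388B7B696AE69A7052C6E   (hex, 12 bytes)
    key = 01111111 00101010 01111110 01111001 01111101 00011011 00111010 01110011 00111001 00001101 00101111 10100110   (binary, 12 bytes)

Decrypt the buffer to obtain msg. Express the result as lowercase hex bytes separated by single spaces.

c2 ⊕ 7f = bd
d3 ⊕ 2a = f9
88 ⊕ 7e = f6
b7 ⊕ 79 = ce
b6 ⊕ 7d = cb
96 ⊕ 1b = 8d
ae ⊕ 3a = 94
69 ⊕ 73 = 1a
a7 ⊕ 39 = 9e
05 ⊕ 0d = 08
2c ⊕ 2f = 03
6e ⊕ a6 = c8

bd f9 f6 ce cb 8d 94 1a 9e 08 03 c8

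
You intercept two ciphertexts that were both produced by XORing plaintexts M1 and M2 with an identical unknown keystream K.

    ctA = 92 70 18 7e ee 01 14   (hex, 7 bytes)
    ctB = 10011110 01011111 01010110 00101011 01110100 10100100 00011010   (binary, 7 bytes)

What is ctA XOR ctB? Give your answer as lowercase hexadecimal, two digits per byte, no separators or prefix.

ctA ⊕ ctB = (M1 ⊕ K) ⊕ (M2 ⊕ K) = M1 ⊕ M2 — the shared key cancels under XOR.
92 XOR 9e = 0c
70 XOR 5f = 2f
18 XOR 56 = 4e
7e XOR 2b = 55
ee XOR 74 = 9a
01 XOR a4 = a5
14 XOR 1a = 0e

0c2f4e559aa50e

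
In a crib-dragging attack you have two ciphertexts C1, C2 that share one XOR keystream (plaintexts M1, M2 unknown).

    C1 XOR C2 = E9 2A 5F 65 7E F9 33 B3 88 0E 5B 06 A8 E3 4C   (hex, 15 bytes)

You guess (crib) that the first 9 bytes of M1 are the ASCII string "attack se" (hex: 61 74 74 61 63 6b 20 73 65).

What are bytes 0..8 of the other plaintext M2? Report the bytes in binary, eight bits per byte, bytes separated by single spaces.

10001000 01011110 00101011 00000100 00011101 10010010 00010011 11000000 11101101

Since C1 ⊕ C2 = M1 ⊕ M2, XORing with the guessed M1 bytes yields the corresponding M2 bytes: M2 = (C1 ⊕ C2) ⊕ M1.
byte 0: e9 ⊕ 61 = 88
byte 1: 2a ⊕ 74 = 5e
byte 2: 5f ⊕ 74 = 2b
byte 3: 65 ⊕ 61 = 04
byte 4: 7e ⊕ 63 = 1d
byte 5: f9 ⊕ 6b = 92
byte 6: 33 ⊕ 20 = 13
byte 7: b3 ⊕ 73 = c0
byte 8: 88 ⊕ 65 = ed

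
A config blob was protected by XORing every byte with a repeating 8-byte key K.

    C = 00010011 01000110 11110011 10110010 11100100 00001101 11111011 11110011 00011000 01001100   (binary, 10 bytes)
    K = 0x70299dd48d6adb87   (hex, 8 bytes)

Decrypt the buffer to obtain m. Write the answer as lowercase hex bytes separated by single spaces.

63 6f 6e 66 69 67 20 74 68 65

The 8-byte key repeats, so the effective keystream is 70 29 9d d4 8d 6a db 87 70 29.
byte 0: 13 XOR 70 = 63
byte 1: 46 XOR 29 = 6f
byte 2: f3 XOR 9d = 6e
byte 3: b2 XOR d4 = 66
byte 4: e4 XOR 8d = 69
byte 5: 0d XOR 6a = 67
byte 6: fb XOR db = 20
byte 7: f3 XOR 87 = 74
byte 8: 18 XOR 70 = 68
byte 9: 4c XOR 29 = 65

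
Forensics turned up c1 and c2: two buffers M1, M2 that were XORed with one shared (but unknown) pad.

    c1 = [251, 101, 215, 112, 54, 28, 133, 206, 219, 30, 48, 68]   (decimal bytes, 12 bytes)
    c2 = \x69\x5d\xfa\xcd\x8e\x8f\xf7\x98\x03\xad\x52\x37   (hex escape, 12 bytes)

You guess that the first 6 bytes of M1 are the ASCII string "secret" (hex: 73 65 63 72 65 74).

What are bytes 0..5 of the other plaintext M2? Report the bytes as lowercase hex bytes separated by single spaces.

First, c1 ⊕ c2 = (M1 ⊕ K) ⊕ (M2 ⊕ K) = M1 ⊕ M2, so the key drops out. Then M2 = (M1 ⊕ M2) ⊕ M1 over the first 6 bytes.
byte 0: (fb ⊕ 69) ⊕ 73 = 92 ⊕ 73 = e1
byte 1: (65 ⊕ 5d) ⊕ 65 = 38 ⊕ 65 = 5d
byte 2: (d7 ⊕ fa) ⊕ 63 = 2d ⊕ 63 = 4e
byte 3: (70 ⊕ cd) ⊕ 72 = bd ⊕ 72 = cf
byte 4: (36 ⊕ 8e) ⊕ 65 = b8 ⊕ 65 = dd
byte 5: (1c ⊕ 8f) ⊕ 74 = 93 ⊕ 74 = e7

e1 5d 4e cf dd e7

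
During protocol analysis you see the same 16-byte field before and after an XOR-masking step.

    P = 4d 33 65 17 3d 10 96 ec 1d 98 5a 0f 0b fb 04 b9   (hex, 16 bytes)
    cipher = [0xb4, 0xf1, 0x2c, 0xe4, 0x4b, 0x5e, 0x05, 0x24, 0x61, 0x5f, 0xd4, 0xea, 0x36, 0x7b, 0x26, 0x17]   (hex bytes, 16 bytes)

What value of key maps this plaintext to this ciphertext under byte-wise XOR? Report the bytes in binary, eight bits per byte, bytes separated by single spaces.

Since cipher = P ⊕ key, XORing both sides with P gives key = P ⊕ cipher.
01001101 ^ 10110100 = 11111001
00110011 ^ 11110001 = 11000010
01100101 ^ 00101100 = 01001001
00010111 ^ 11100100 = 11110011
00111101 ^ 01001011 = 01110110
00010000 ^ 01011110 = 01001110
10010110 ^ 00000101 = 10010011
11101100 ^ 00100100 = 11001000
00011101 ^ 01100001 = 01111100
10011000 ^ 01011111 = 11000111
01011010 ^ 11010100 = 10001110
00001111 ^ 11101010 = 11100101
00001011 ^ 00110110 = 00111101
11111011 ^ 01111011 = 10000000
00000100 ^ 00100110 = 00100010
10111001 ^ 00010111 = 10101110

11111001 11000010 01001001 11110011 01110110 01001110 10010011 11001000 01111100 11000111 10001110 11100101 00111101 10000000 00100010 10101110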